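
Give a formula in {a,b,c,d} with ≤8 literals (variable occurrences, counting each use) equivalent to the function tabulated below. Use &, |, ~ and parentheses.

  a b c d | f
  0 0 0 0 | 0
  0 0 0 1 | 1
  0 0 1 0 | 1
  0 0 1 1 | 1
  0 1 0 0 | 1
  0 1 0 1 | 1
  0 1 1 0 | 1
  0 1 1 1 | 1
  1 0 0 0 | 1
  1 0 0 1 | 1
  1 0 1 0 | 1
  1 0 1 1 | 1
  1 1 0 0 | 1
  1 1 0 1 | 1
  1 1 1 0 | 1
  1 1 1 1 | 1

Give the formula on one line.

(((~a & (c | d)) | (a | c)) | (b & ~a))

  ~a = 1111111100000000
  (c | d) = 0111011101110111
  (~a & (c | d)) = 0111011100000000
  (a | c) = 0011001111111111
  ((~a & (c | d)) | (a | c)) = 0111011111111111
  (b & ~a) = 0000111100000000
  (((~a & (c | d)) | (a | c)) | (b & ~a)) = 0111111111111111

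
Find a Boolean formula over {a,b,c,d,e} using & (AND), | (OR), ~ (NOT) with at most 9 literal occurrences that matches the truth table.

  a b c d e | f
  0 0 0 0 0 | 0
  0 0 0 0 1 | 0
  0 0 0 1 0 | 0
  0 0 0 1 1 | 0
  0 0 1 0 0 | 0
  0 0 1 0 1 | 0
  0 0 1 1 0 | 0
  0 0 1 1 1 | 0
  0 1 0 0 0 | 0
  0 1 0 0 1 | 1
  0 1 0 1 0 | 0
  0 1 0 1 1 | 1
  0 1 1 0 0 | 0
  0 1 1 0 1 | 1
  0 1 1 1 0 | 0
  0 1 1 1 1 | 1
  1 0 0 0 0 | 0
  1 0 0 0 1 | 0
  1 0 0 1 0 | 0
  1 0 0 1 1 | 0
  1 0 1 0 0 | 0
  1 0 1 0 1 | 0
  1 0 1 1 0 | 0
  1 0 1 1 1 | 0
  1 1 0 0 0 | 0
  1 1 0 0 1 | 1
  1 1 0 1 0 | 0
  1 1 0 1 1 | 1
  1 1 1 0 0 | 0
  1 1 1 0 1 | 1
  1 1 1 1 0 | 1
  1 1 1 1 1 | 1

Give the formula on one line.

  (c | e) = 01011111010111110101111101011111
  (a & (c | e)) = 00000000000000000101111101011111
  ((a & (c | e)) | e) = 01010101010101010101111101011111
  (b & ((a & (c | e)) | e)) = 00000000010101010000000001011111
  (a & e) = 00000000000000000101010101010101
  ~a = 11111111111111110000000000000000
  (~a | d) = 11111111111111110011001100110011
  ((a & e) | (~a | d)) = 11111111111111110111011101110111
  ((b & ((a & (c | e)) | e)) & ((a & e) | (~a | d))) = 00000000010101010000000001010111

((b & ((a & (c | e)) | e)) & ((a & e) | (~a | d)))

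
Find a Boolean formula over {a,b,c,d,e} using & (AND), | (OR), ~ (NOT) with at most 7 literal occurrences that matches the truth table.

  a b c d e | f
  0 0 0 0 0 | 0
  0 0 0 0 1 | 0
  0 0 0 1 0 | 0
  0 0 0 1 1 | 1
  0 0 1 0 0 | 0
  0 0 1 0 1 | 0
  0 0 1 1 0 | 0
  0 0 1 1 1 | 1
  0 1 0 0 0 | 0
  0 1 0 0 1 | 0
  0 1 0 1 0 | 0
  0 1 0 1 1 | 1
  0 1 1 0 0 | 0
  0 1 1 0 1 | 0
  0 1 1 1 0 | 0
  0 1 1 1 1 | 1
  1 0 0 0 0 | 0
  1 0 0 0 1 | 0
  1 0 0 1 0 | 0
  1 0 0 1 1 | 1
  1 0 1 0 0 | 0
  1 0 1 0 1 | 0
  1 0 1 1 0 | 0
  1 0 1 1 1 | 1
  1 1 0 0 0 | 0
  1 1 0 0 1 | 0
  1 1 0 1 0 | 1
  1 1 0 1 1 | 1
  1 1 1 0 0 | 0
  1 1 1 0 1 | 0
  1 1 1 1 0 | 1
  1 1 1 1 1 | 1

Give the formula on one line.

((e | (b & ((b & e) | a))) & d)

  (b & e) = 00000000010101010000000001010101
  ((b & e) | a) = 00000000010101011111111111111111
  (b & ((b & e) | a)) = 00000000010101010000000011111111
  (e | (b & ((b & e) | a))) = 01010101010101010101010111111111
  ((e | (b & ((b & e) | a))) & d) = 00010001000100010001000100110011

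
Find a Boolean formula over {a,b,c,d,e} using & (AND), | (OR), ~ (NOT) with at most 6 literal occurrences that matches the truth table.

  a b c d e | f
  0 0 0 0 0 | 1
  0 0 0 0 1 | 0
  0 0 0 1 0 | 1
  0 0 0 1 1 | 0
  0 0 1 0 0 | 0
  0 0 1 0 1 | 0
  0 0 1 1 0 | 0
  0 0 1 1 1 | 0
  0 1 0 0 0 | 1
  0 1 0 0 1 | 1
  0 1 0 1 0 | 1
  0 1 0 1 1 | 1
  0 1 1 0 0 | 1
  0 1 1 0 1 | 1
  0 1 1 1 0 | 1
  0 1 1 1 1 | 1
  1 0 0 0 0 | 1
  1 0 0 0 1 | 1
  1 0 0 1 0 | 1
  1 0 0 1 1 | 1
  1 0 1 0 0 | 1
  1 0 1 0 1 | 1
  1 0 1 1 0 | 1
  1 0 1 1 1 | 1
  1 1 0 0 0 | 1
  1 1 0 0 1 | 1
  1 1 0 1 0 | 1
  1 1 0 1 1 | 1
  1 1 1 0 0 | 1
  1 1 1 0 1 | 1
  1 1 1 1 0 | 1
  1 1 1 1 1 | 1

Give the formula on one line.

  ~c = 11110000111100001111000011110000
  ~e = 10101010101010101010101010101010
  (~c & ~e) = 10100000101000001010000010100000
  ((~c & ~e) | a) = 10100000101000001111111111111111
  (b | ((~c & ~e) | a)) = 10100000111111111111111111111111

(b | ((~c & ~e) | a))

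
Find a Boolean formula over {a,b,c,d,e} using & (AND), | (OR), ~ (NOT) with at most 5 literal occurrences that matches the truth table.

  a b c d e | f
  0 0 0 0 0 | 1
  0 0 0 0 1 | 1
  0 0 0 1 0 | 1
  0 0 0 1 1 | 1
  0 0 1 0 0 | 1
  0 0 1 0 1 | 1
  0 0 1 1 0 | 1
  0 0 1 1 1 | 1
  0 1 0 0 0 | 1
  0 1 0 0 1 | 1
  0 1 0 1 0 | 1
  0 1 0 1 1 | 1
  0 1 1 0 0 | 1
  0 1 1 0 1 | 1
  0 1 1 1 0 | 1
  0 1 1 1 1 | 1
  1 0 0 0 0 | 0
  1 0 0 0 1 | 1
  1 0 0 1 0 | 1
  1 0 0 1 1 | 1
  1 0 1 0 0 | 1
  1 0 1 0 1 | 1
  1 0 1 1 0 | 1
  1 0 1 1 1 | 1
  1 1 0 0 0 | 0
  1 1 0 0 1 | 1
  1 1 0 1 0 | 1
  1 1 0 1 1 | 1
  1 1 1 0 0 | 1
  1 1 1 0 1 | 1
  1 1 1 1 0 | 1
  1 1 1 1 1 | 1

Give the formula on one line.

  ~a = 11111111111111110000000000000000
  (d | ~a) = 11111111111111110011001100110011
  ((d | ~a) | e) = 11111111111111110111011101110111
  (a & c) = 00000000000000000000111100001111
  (((d | ~a) | e) | (a & c)) = 11111111111111110111111101111111

(((d | ~a) | e) | (a & c))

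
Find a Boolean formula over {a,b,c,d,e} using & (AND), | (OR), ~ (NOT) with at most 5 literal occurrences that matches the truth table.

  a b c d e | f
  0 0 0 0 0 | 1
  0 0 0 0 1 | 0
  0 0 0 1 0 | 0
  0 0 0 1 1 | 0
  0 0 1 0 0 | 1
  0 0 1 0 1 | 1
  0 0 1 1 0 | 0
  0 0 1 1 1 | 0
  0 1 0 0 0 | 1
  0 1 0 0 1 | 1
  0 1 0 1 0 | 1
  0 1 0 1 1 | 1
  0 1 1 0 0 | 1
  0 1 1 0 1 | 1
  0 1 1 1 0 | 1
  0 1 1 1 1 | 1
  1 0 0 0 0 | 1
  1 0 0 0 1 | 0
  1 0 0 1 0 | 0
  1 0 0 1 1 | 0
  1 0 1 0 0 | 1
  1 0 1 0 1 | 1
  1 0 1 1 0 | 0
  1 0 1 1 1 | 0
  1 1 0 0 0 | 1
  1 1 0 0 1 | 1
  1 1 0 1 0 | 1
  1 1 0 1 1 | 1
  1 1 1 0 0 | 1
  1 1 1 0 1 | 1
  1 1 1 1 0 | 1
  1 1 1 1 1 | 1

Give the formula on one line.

(b | (~d & ((c | ~e) | d)))

  ~d = 11001100110011001100110011001100
  ~e = 10101010101010101010101010101010
  (c | ~e) = 10101111101011111010111110101111
  ((c | ~e) | d) = 10111111101111111011111110111111
  (~d & ((c | ~e) | d)) = 10001100100011001000110010001100
  (b | (~d & ((c | ~e) | d))) = 10001100111111111000110011111111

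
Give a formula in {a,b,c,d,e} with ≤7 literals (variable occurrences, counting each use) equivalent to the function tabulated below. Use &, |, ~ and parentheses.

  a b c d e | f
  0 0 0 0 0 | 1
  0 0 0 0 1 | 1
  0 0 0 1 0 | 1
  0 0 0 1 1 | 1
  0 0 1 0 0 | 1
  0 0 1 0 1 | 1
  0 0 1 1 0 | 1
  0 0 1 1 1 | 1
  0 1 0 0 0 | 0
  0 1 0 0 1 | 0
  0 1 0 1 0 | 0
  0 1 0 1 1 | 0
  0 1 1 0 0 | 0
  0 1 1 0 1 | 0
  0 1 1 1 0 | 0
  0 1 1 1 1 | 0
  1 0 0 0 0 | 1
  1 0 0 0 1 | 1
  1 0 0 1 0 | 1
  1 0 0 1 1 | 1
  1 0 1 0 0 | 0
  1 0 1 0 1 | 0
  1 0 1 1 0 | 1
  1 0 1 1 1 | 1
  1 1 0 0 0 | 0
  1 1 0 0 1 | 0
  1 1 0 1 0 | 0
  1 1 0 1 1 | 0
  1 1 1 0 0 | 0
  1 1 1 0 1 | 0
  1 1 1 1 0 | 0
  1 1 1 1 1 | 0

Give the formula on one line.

  ~b = 11111111000000001111111100000000
  ~a = 11111111111111110000000000000000
  (~a | d) = 11111111111111110011001100110011
  ~c = 11110000111100001111000011110000
  ((~a | d) | ~c) = 11111111111111111111001111110011
  (~b & ((~a | d) | ~c)) = 11111111000000001111001100000000

(~b & ((~a | d) | ~c))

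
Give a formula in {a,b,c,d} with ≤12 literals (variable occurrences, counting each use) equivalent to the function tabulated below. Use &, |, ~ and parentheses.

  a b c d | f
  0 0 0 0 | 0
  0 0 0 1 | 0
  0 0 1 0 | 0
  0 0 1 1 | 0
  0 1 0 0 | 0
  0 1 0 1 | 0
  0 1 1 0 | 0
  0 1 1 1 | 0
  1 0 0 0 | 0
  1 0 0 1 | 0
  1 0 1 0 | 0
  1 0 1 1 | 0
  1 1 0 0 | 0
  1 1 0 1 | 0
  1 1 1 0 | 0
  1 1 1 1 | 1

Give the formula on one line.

(((c & b) & (b & a)) & ((~c & (b | d)) | (d & b)))

  (c & b) = 0000001100000011
  (b & a) = 0000000000001111
  ((c & b) & (b & a)) = 0000000000000011
  ~c = 1100110011001100
  (b | d) = 0101111101011111
  (~c & (b | d)) = 0100110001001100
  (d & b) = 0000010100000101
  ((~c & (b | d)) | (d & b)) = 0100110101001101
  (((c & b) & (b & a)) & ((~c & (b | d)) | (d & b))) = 0000000000000001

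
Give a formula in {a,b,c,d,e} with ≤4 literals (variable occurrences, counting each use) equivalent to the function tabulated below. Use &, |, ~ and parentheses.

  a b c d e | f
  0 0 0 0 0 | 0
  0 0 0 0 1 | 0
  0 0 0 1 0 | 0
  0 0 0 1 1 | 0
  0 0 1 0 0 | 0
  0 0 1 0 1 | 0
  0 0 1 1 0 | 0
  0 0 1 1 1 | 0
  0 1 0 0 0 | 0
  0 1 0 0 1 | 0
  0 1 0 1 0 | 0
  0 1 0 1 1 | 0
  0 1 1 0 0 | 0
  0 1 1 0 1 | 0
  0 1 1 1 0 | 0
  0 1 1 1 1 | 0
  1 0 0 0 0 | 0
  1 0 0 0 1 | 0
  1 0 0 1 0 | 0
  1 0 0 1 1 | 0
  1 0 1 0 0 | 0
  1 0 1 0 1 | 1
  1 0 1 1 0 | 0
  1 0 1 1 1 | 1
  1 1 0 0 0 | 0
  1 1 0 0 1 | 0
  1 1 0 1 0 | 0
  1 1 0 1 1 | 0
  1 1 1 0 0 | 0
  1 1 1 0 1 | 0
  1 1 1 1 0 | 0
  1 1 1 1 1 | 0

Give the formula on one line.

  ~b = 11111111000000001111111100000000
  (c & e) = 00000101000001010000010100000101
  (a & (c & e)) = 00000000000000000000010100000101
  (~b & (a & (c & e))) = 00000000000000000000010100000000

(~b & (a & (c & e)))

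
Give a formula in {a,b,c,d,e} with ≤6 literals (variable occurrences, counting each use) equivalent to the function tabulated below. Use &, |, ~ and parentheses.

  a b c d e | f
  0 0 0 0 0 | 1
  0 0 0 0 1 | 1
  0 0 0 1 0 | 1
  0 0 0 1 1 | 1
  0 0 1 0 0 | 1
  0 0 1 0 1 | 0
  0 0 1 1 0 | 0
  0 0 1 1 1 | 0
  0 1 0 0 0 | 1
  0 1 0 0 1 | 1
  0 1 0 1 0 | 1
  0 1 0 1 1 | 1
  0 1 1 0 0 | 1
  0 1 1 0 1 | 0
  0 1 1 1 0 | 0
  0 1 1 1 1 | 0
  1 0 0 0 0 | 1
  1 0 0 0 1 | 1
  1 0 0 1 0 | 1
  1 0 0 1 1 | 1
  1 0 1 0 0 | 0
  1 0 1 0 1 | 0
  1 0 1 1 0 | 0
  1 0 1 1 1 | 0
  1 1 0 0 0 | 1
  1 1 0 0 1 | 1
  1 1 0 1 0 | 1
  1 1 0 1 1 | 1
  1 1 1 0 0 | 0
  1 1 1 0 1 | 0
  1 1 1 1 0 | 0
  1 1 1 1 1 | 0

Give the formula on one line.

(~c | (~d & ((d | ~a) & ~e)))

  ~c = 11110000111100001111000011110000
  ~d = 11001100110011001100110011001100
  ~a = 11111111111111110000000000000000
  (d | ~a) = 11111111111111110011001100110011
  ~e = 10101010101010101010101010101010
  ((d | ~a) & ~e) = 10101010101010100010001000100010
  (~d & ((d | ~a) & ~e)) = 10001000100010000000000000000000
  (~c | (~d & ((d | ~a) & ~e))) = 11111000111110001111000011110000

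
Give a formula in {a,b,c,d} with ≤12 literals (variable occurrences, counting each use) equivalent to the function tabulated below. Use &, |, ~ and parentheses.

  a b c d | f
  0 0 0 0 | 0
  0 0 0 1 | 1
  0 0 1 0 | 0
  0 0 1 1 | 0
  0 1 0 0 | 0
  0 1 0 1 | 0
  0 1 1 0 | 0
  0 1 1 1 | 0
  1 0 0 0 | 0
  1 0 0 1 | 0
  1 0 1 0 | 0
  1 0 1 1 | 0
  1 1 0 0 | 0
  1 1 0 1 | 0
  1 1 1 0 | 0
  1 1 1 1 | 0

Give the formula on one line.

  ~a = 1111111100000000
  (~a & d) = 0101010100000000
  (b | (~a & d)) = 0101111100001111
  ~b = 1111000011110000
  ~c = 1100110011001100
  (d | ~b) = 1111010111110101
  ~d = 1010101010101010
  ((d | ~b) & ~d) = 1010000010100000
  (~c | ((d | ~b) & ~d)) = 1110110011101100
  (~b & (~c | ((d | ~b) & ~d))) = 1110000011100000
  ((~b & (~c | ((d | ~b) & ~d))) & ~a) = 1110000000000000
  ((b | (~a & d)) & ((~b & (~c | ((d | ~b) & ~d))) & ~a)) = 0100000000000000

((b | (~a & d)) & ((~b & (~c | ((d | ~b) & ~d))) & ~a))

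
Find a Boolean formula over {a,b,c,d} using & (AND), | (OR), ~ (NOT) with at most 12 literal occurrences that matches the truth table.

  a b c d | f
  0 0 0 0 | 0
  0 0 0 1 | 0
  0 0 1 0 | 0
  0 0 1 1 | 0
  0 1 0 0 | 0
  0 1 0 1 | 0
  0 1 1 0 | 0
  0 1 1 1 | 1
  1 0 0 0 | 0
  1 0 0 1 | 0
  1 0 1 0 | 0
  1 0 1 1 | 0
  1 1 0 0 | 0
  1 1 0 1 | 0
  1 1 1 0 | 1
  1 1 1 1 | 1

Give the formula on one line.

(((((d & c) | (~c | b)) & (a | d)) | ~c) & (c & b))

  (d & c) = 0001000100010001
  ~c = 1100110011001100
  (~c | b) = 1100111111001111
  ((d & c) | (~c | b)) = 1101111111011111
  (a | d) = 0101010111111111
  (((d & c) | (~c | b)) & (a | d)) = 0101010111011111
  ((((d & c) | (~c | b)) & (a | d)) | ~c) = 1101110111011111
  (c & b) = 0000001100000011
  (((((d & c) | (~c | b)) & (a | d)) | ~c) & (c & b)) = 0000000100000011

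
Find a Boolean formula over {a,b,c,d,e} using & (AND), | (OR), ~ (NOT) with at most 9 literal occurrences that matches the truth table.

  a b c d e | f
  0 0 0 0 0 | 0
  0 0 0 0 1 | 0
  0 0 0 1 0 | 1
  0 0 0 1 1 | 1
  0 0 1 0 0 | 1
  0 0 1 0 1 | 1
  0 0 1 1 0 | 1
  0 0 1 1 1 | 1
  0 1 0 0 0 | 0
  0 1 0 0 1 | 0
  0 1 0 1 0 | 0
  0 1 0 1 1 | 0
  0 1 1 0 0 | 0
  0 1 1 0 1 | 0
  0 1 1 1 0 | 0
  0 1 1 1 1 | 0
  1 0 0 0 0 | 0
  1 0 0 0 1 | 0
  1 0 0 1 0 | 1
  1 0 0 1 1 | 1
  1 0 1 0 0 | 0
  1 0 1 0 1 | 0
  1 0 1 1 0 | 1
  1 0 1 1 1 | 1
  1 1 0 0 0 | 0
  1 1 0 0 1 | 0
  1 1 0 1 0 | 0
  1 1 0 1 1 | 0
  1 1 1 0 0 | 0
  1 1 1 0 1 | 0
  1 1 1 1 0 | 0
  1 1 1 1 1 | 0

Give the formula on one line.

((~b & (c | d)) & ((d & a) | ~a))

  ~b = 11111111000000001111111100000000
  (c | d) = 00111111001111110011111100111111
  (~b & (c | d)) = 00111111000000000011111100000000
  (d & a) = 00000000000000000011001100110011
  ~a = 11111111111111110000000000000000
  ((d & a) | ~a) = 11111111111111110011001100110011
  ((~b & (c | d)) & ((d & a) | ~a)) = 00111111000000000011001100000000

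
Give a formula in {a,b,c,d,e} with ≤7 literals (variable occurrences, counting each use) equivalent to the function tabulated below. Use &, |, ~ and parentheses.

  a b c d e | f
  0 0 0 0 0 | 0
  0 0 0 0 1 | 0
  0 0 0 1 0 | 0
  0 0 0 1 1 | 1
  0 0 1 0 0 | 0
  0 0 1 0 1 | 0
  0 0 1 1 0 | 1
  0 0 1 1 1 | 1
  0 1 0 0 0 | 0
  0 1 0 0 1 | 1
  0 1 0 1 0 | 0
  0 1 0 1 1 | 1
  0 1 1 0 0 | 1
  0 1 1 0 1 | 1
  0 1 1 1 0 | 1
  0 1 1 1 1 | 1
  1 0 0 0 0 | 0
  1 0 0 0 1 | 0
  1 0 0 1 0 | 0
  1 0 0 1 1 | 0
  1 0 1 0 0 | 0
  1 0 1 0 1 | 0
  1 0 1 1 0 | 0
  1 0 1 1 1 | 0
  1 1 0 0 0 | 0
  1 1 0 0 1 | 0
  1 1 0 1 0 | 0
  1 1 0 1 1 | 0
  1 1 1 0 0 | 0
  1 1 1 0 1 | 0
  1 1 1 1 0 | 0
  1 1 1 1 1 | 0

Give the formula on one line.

  ~a = 11111111111111110000000000000000
  (~a & c) = 00001111000011110000000000000000
  (e | (~a & c)) = 01011111010111110101010101010101
  (b | d) = 00110011111111110011001111111111
  (~a & (b | d)) = 00110011111111110000000000000000
  ((e | (~a & c)) & (~a & (b | d))) = 00010011010111110000000000000000

((e | (~a & c)) & (~a & (b | d)))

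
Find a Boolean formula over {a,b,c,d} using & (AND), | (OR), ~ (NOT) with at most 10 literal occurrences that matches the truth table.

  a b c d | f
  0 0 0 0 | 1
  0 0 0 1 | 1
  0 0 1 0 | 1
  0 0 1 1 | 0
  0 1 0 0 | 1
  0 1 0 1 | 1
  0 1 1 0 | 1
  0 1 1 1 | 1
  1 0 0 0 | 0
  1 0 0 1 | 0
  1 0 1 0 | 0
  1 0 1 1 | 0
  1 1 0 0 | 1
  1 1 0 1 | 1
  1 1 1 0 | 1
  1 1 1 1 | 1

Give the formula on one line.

((b | (~c & ~a)) | ((a | ~d) & ((~a & c) | b)))

  ~c = 1100110011001100
  ~a = 1111111100000000
  (~c & ~a) = 1100110000000000
  (b | (~c & ~a)) = 1100111100001111
  ~d = 1010101010101010
  (a | ~d) = 1010101011111111
  (~a & c) = 0011001100000000
  ((~a & c) | b) = 0011111100001111
  ((a | ~d) & ((~a & c) | b)) = 0010101000001111
  ((b | (~c & ~a)) | ((a | ~d) & ((~a & c) | b))) = 1110111100001111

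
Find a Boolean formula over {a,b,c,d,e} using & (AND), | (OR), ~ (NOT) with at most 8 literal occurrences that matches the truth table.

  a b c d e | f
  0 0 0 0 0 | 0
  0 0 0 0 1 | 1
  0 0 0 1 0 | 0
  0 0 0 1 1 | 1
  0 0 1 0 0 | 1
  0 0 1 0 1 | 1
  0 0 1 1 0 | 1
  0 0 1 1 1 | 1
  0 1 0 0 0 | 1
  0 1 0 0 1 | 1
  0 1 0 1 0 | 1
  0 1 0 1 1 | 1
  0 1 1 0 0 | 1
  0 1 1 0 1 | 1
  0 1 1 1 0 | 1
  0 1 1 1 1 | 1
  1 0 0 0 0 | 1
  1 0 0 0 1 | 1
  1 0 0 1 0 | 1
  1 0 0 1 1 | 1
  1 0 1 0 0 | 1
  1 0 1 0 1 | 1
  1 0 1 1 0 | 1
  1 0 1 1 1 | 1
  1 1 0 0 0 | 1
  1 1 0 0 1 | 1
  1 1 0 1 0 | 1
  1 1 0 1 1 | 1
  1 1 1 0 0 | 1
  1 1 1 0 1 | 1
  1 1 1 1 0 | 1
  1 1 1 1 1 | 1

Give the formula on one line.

  ~a = 11111111111111110000000000000000
  (e | c) = 01011111010111110101111101011111
  ((e | c) | b) = 01011111111111110101111111111111
  (~a & ((e | c) | b)) = 01011111111111110000000000000000
  ((~a & ((e | c) | b)) | a) = 01011111111111111111111111111111

((~a & ((e | c) | b)) | a)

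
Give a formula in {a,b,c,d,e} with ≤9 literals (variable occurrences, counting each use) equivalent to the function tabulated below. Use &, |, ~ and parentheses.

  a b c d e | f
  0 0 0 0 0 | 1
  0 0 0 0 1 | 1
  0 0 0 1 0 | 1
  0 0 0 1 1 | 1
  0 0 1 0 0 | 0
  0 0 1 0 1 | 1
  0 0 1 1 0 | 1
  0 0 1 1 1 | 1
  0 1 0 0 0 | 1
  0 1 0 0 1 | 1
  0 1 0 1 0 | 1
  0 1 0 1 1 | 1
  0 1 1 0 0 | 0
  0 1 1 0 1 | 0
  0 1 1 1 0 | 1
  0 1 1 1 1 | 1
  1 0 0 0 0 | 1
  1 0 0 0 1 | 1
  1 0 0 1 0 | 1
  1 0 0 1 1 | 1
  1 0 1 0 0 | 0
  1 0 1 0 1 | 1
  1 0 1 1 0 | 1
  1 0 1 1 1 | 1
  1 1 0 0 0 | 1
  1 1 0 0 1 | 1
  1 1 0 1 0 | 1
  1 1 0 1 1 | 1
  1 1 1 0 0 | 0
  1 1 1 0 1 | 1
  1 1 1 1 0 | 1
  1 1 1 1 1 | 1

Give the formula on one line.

((((~d | e) & a) & (b & e)) | ((~b & e) | (~c | d)))

  ~d = 11001100110011001100110011001100
  (~d | e) = 11011101110111011101110111011101
  ((~d | e) & a) = 00000000000000001101110111011101
  (b & e) = 00000000010101010000000001010101
  (((~d | e) & a) & (b & e)) = 00000000000000000000000001010101
  ~b = 11111111000000001111111100000000
  (~b & e) = 01010101000000000101010100000000
  ~c = 11110000111100001111000011110000
  (~c | d) = 11110011111100111111001111110011
  ((~b & e) | (~c | d)) = 11110111111100111111011111110011
  ((((~d | e) & a) & (b & e)) | ((~b & e) | (~c | d))) = 11110111111100111111011111110111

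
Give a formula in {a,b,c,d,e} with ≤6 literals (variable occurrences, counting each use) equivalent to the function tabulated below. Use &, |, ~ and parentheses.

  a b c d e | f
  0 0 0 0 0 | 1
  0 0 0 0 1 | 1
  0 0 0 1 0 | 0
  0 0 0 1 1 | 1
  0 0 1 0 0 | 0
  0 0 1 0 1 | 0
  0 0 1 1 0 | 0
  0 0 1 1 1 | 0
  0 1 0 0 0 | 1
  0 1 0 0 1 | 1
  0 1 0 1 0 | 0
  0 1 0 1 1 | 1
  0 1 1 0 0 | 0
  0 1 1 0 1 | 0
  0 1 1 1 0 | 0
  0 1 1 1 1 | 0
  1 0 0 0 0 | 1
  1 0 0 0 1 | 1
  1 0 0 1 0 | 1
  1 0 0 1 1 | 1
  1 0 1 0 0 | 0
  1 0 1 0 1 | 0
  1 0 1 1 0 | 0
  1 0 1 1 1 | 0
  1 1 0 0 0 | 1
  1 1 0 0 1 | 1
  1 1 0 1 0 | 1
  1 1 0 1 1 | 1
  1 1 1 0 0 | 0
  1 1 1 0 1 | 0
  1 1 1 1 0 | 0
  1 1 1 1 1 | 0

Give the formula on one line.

(((a | e) | (~c & ~d)) & ~c)

  (a | e) = 01010101010101011111111111111111
  ~c = 11110000111100001111000011110000
  ~d = 11001100110011001100110011001100
  (~c & ~d) = 11000000110000001100000011000000
  ((a | e) | (~c & ~d)) = 11010101110101011111111111111111
  (((a | e) | (~c & ~d)) & ~c) = 11010000110100001111000011110000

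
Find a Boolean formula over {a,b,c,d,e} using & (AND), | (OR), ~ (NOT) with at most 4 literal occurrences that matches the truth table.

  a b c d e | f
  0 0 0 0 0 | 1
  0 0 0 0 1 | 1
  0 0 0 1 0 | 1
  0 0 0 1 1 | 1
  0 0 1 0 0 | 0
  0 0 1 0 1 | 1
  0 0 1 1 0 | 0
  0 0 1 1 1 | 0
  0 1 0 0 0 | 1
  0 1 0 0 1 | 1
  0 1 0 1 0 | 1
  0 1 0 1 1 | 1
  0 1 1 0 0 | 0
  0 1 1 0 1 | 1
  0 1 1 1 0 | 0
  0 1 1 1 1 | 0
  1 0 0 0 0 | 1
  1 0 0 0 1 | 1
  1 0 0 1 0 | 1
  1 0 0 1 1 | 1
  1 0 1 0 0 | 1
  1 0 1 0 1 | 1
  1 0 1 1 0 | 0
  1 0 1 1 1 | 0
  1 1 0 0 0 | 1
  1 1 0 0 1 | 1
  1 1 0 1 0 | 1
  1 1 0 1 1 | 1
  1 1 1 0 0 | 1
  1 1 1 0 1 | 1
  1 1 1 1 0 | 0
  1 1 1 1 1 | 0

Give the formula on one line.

(((a | e) & ~d) | ~c)

  (a | e) = 01010101010101011111111111111111
  ~d = 11001100110011001100110011001100
  ((a | e) & ~d) = 01000100010001001100110011001100
  ~c = 11110000111100001111000011110000
  (((a | e) & ~d) | ~c) = 11110100111101001111110011111100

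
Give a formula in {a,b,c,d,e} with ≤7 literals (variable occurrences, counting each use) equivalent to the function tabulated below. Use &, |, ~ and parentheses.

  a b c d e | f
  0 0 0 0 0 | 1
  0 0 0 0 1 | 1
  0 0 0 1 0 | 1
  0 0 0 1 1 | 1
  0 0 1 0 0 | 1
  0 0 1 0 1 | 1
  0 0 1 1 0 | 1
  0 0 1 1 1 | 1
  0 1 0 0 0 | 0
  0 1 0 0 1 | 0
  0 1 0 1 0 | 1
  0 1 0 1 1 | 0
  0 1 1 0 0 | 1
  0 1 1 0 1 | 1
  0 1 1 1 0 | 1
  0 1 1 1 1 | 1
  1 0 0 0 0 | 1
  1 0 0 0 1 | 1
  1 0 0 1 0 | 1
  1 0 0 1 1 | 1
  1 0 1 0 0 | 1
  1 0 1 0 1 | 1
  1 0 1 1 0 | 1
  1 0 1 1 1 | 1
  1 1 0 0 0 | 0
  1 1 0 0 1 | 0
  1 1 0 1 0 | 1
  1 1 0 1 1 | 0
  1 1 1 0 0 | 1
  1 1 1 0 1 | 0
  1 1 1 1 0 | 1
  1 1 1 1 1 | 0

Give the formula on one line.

((~e & (d | c)) | (~b | (c & ~a)))

  ~e = 10101010101010101010101010101010
  (d | c) = 00111111001111110011111100111111
  (~e & (d | c)) = 00101010001010100010101000101010
  ~b = 11111111000000001111111100000000
  ~a = 11111111111111110000000000000000
  (c & ~a) = 00001111000011110000000000000000
  (~b | (c & ~a)) = 11111111000011111111111100000000
  ((~e & (d | c)) | (~b | (c & ~a))) = 11111111001011111111111100101010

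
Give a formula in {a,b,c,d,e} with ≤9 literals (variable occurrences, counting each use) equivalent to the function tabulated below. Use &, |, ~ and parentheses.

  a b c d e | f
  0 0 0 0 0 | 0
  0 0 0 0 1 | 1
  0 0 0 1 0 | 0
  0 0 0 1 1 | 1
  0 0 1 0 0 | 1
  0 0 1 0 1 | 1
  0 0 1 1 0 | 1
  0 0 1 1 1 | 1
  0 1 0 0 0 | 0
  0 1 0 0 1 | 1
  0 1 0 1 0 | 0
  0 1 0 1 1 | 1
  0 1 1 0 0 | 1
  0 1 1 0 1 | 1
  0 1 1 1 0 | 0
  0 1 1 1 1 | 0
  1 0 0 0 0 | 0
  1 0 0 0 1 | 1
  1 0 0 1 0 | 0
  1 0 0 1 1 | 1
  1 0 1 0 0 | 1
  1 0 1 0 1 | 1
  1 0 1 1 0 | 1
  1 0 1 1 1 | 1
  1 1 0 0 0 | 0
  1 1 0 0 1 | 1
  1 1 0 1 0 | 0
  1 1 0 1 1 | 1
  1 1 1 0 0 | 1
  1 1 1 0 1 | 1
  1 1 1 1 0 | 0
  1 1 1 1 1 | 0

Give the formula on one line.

  (e | c) = 01011111010111110101111101011111
  ~d = 11001100110011001100110011001100
  ~b = 11111111000000001111111100000000
  (~d | ~b) = 11111111110011001111111111001100
  (b | d) = 00110011111111110011001111111111
  (~d & (b | d)) = 00000000110011000000000011001100
  ~c = 11110000111100001111000011110000
  ((~d & (b | d)) | ~c) = 11110000111111001111000011111100
  ((~d | ~b) | ((~d & (b | d)) | ~c)) = 11111111111111001111111111111100
  ((e | c) & ((~d | ~b) | ((~d & (b | d)) | ~c))) = 01011111010111000101111101011100

((e | c) & ((~d | ~b) | ((~d & (b | d)) | ~c)))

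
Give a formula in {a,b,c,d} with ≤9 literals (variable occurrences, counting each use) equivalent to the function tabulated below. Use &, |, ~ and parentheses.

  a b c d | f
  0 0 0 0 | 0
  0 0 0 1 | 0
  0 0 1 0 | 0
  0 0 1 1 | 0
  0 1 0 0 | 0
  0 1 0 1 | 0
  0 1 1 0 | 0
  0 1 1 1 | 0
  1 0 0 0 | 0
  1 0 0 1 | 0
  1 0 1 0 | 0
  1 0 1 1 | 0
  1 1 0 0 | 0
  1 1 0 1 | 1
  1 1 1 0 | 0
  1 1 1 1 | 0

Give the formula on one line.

(((((c & (d | ~b)) | b) & a) & d) & (~c & a))

  ~b = 1111000011110000
  (d | ~b) = 1111010111110101
  (c & (d | ~b)) = 0011000100110001
  ((c & (d | ~b)) | b) = 0011111100111111
  (((c & (d | ~b)) | b) & a) = 0000000000111111
  ((((c & (d | ~b)) | b) & a) & d) = 0000000000010101
  ~c = 1100110011001100
  (~c & a) = 0000000011001100
  (((((c & (d | ~b)) | b) & a) & d) & (~c & a)) = 0000000000000100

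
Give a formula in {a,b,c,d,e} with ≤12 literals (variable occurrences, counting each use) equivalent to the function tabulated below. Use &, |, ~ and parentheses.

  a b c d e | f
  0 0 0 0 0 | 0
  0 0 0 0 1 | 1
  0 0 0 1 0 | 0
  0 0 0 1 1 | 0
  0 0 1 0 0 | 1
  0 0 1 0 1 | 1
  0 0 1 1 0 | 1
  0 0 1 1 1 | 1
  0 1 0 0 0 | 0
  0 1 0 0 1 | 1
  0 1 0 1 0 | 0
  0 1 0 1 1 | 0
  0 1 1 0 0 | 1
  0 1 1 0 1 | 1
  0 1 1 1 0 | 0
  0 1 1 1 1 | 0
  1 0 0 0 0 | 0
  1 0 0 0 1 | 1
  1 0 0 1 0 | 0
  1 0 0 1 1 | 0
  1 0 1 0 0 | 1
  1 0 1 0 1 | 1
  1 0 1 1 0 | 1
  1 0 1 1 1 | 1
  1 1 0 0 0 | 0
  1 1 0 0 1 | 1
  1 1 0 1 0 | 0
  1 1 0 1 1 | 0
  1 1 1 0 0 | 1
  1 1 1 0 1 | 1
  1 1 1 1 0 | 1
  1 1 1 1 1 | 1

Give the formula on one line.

((c & (a | ~b)) | ((c | ((e | c) & (~c | b))) & ~d))

  ~b = 11111111000000001111111100000000
  (a | ~b) = 11111111000000001111111111111111
  (c & (a | ~b)) = 00001111000000000000111100001111
  (e | c) = 01011111010111110101111101011111
  ~c = 11110000111100001111000011110000
  (~c | b) = 11110000111111111111000011111111
  ((e | c) & (~c | b)) = 01010000010111110101000001011111
  (c | ((e | c) & (~c | b))) = 01011111010111110101111101011111
  ~d = 11001100110011001100110011001100
  ((c | ((e | c) & (~c | b))) & ~d) = 01001100010011000100110001001100
  ((c & (a | ~b)) | ((c | ((e | c) & (~c | b))) & ~d)) = 01001111010011000100111101001111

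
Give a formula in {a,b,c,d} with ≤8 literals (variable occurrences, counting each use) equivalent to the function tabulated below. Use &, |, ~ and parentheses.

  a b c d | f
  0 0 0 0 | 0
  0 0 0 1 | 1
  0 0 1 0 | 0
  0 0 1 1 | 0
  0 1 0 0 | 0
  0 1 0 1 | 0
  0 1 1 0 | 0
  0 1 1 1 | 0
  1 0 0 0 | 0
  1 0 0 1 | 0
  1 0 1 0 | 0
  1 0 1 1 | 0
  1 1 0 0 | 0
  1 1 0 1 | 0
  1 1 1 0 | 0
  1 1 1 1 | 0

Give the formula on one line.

(~a & ((~b & (a & c)) | ((~c & d) & ~b)))

  ~a = 1111111100000000
  ~b = 1111000011110000
  (a & c) = 0000000000110011
  (~b & (a & c)) = 0000000000110000
  ~c = 1100110011001100
  (~c & d) = 0100010001000100
  ((~c & d) & ~b) = 0100000001000000
  ((~b & (a & c)) | ((~c & d) & ~b)) = 0100000001110000
  (~a & ((~b & (a & c)) | ((~c & d) & ~b))) = 0100000000000000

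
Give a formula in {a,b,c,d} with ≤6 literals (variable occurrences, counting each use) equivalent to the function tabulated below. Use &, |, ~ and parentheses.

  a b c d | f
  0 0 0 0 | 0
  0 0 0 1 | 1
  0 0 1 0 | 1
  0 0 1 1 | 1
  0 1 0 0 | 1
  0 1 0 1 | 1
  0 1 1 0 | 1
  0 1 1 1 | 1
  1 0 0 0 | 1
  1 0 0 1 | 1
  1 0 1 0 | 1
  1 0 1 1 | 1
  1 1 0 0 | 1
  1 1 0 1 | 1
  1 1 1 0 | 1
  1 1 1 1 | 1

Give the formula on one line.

(((d | c) | b) | (c | a))

  (d | c) = 0111011101110111
  ((d | c) | b) = 0111111101111111
  (c | a) = 0011001111111111
  (((d | c) | b) | (c | a)) = 0111111111111111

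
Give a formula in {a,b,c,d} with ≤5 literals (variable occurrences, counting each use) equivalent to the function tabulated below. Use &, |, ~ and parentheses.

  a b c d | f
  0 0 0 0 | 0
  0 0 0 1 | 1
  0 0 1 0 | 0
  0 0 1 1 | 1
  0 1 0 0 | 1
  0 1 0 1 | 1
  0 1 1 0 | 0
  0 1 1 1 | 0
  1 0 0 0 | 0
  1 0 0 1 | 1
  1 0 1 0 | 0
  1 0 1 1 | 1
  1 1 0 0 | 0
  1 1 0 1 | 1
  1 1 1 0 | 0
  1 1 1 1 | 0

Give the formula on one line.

  ~b = 1111000011110000
  ~c = 1100110011001100
  (~b | ~c) = 1111110011111100
  ~a = 1111111100000000
  (~a & b) = 0000111100000000
  (d | (~a & b)) = 0101111101010101
  ((~b | ~c) & (d | (~a & b))) = 0101110001010100

((~b | ~c) & (d | (~a & b)))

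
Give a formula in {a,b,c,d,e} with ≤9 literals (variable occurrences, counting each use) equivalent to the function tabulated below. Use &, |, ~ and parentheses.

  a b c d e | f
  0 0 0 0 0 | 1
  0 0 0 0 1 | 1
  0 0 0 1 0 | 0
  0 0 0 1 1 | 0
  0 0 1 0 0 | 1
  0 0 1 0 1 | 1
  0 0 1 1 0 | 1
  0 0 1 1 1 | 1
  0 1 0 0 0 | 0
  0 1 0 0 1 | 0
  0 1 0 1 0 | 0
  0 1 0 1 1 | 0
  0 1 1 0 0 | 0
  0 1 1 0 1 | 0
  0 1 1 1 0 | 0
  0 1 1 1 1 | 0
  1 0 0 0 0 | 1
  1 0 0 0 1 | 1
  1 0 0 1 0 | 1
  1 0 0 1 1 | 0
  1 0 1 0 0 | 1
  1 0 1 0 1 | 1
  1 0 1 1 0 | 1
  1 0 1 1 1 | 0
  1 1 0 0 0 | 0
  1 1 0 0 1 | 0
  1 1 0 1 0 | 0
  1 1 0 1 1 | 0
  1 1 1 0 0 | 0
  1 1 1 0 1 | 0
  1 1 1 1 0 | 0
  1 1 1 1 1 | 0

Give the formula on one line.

(((((a | ~b) & ~e) & a) | ((c & ~a) | ~d)) & ~b)

  ~b = 11111111000000001111111100000000
  (a | ~b) = 11111111000000001111111111111111
  ~e = 10101010101010101010101010101010
  ((a | ~b) & ~e) = 10101010000000001010101010101010
  (((a | ~b) & ~e) & a) = 00000000000000001010101010101010
  ~a = 11111111111111110000000000000000
  (c & ~a) = 00001111000011110000000000000000
  ~d = 11001100110011001100110011001100
  ((c & ~a) | ~d) = 11001111110011111100110011001100
  ((((a | ~b) & ~e) & a) | ((c & ~a) | ~d)) = 11001111110011111110111011101110
  (((((a | ~b) & ~e) & a) | ((c & ~a) | ~d)) & ~b) = 11001111000000001110111000000000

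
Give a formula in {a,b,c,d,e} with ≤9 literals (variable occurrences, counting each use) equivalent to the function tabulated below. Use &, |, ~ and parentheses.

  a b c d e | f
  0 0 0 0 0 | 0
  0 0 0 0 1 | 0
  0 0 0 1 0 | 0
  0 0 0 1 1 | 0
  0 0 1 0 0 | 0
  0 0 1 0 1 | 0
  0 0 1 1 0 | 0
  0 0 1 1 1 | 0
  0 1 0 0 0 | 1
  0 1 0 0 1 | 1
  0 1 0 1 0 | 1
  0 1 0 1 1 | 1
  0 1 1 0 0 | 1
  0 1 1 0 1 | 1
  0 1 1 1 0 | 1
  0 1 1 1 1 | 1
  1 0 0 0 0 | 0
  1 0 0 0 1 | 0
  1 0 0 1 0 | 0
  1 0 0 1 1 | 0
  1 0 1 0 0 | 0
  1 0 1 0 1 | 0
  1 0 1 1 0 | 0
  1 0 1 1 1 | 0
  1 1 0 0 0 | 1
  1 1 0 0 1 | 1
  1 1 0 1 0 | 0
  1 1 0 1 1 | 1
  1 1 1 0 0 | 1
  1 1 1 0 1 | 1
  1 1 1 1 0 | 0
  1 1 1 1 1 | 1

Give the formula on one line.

  ~d = 11001100110011001100110011001100
  (~d | e) = 11011101110111011101110111011101
  (a | b) = 00000000111111111111111111111111
  ((~d | e) & (a | b)) = 00000000110111011101110111011101
  ~a = 11111111111111110000000000000000
  (((~d | e) & (a | b)) | ~a) = 11111111111111111101110111011101
  (b & (((~d | e) & (a | b)) | ~a)) = 00000000111111110000000011011101

(b & (((~d | e) & (a | b)) | ~a))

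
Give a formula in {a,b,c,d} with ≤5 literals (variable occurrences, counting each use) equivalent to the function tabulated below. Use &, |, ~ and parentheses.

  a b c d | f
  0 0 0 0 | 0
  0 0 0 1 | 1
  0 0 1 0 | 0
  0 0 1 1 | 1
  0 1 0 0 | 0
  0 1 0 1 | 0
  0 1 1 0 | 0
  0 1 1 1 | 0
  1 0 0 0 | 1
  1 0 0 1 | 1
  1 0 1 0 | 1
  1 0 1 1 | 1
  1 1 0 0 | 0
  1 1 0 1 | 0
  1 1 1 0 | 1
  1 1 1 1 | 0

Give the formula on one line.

  (d | a) = 0101010111111111
  ~b = 1111000011110000
  ~d = 1010101010101010
  (c & ~d) = 0010001000100010
  (~b | (c & ~d)) = 1111001011110010
  ((d | a) & (~b | (c & ~d))) = 0101000011110010

((d | a) & (~b | (c & ~d)))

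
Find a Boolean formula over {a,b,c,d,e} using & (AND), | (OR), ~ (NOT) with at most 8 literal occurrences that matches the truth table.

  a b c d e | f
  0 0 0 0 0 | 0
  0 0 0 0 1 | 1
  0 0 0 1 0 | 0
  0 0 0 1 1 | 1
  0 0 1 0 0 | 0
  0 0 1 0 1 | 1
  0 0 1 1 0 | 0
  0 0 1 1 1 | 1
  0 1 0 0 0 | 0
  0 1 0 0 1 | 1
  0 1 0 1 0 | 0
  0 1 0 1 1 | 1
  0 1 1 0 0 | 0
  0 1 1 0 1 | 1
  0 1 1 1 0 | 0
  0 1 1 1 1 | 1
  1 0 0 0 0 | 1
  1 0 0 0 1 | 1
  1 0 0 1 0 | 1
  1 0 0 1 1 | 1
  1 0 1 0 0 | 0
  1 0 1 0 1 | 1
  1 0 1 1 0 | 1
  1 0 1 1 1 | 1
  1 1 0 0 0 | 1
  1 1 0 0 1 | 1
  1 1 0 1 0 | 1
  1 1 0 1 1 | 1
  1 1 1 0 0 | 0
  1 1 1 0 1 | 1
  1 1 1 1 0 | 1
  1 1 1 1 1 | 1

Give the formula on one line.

(((a | e) & ~c) | (e | (a & ((d & a) | e))))

  (a | e) = 01010101010101011111111111111111
  ~c = 11110000111100001111000011110000
  ((a | e) & ~c) = 01010000010100001111000011110000
  (d & a) = 00000000000000000011001100110011
  ((d & a) | e) = 01010101010101010111011101110111
  (a & ((d & a) | e)) = 00000000000000000111011101110111
  (e | (a & ((d & a) | e))) = 01010101010101010111011101110111
  (((a | e) & ~c) | (e | (a & ((d & a) | e)))) = 01010101010101011111011111110111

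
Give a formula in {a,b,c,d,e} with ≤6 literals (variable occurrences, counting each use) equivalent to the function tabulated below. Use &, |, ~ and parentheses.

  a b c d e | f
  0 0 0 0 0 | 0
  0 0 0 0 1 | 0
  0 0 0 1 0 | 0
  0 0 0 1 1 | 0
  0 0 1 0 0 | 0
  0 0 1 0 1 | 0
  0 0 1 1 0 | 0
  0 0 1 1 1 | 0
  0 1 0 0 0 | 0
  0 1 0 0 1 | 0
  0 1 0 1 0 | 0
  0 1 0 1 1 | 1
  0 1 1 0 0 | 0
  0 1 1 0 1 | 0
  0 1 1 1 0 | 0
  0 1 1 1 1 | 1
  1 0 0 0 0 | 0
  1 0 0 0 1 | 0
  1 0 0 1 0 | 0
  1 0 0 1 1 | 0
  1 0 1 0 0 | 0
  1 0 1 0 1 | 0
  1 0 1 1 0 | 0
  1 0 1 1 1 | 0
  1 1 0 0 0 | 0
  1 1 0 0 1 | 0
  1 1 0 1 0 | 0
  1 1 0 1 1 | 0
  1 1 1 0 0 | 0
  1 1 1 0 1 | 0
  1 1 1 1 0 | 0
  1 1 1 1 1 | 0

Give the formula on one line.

((b & ~a) & ((e | (~d | ~b)) & d))

  ~a = 11111111111111110000000000000000
  (b & ~a) = 00000000111111110000000000000000
  ~d = 11001100110011001100110011001100
  ~b = 11111111000000001111111100000000
  (~d | ~b) = 11111111110011001111111111001100
  (e | (~d | ~b)) = 11111111110111011111111111011101
  ((e | (~d | ~b)) & d) = 00110011000100010011001100010001
  ((b & ~a) & ((e | (~d | ~b)) & d)) = 00000000000100010000000000000000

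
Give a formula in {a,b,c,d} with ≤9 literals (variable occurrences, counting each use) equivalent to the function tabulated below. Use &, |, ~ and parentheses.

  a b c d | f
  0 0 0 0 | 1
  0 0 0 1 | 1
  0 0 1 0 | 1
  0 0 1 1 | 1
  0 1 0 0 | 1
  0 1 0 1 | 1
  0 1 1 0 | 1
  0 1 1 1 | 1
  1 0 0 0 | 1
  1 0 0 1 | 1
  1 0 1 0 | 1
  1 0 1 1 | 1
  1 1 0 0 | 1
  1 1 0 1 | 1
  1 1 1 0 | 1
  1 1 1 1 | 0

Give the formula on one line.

((~a | (((~d | ~b) & (a | d)) & (b | a))) | ~c)

  ~a = 1111111100000000
  ~d = 1010101010101010
  ~b = 1111000011110000
  (~d | ~b) = 1111101011111010
  (a | d) = 0101010111111111
  ((~d | ~b) & (a | d)) = 0101000011111010
  (b | a) = 0000111111111111
  (((~d | ~b) & (a | d)) & (b | a)) = 0000000011111010
  (~a | (((~d | ~b) & (a | d)) & (b | a))) = 1111111111111010
  ~c = 1100110011001100
  ((~a | (((~d | ~b) & (a | d)) & (b | a))) | ~c) = 1111111111111110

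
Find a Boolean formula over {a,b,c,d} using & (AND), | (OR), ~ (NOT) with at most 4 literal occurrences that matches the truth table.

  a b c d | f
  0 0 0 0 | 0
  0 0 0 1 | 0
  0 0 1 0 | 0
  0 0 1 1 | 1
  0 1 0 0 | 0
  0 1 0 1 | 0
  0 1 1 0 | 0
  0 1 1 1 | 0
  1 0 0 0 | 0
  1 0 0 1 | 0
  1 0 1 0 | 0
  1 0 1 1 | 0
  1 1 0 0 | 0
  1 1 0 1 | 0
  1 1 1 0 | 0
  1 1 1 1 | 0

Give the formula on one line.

  ~a = 1111111100000000
  ~b = 1111000011110000
  (~b & c) = 0011000000110000
  (~a & (~b & c)) = 0011000000000000
  ((~a & (~b & c)) & d) = 0001000000000000

((~a & (~b & c)) & d)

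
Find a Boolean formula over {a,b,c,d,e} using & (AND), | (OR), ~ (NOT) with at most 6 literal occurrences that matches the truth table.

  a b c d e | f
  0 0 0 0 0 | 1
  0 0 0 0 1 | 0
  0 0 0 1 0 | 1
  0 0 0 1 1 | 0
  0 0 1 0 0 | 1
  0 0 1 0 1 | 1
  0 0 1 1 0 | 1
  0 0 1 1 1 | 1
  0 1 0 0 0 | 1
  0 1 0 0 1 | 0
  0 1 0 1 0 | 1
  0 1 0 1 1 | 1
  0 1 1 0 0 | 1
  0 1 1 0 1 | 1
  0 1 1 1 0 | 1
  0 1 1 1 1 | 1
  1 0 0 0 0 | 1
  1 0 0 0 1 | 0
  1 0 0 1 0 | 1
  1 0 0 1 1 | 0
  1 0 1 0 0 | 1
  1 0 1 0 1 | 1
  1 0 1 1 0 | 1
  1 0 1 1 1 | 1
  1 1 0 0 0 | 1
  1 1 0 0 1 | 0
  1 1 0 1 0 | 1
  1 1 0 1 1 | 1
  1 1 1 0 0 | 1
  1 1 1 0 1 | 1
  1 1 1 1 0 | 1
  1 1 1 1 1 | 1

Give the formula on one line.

((~e | c) | ((b & e) & d))

  ~e = 10101010101010101010101010101010
  (~e | c) = 10101111101011111010111110101111
  (b & e) = 00000000010101010000000001010101
  ((b & e) & d) = 00000000000100010000000000010001
  ((~e | c) | ((b & e) & d)) = 10101111101111111010111110111111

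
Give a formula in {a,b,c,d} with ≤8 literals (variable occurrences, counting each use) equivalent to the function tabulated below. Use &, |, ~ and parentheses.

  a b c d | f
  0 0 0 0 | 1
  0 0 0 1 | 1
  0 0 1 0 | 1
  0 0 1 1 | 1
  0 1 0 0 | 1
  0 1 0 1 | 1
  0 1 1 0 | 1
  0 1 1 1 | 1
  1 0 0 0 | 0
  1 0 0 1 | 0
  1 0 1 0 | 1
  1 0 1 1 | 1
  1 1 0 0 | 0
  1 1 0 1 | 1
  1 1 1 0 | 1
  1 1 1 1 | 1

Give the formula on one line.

  ~a = 1111111100000000
  (~a | c) = 1111111100110011
  (b & a) = 0000000000001111
  (d & (b & a)) = 0000000000000101
  ((~a | c) | (d & (b & a))) = 1111111100110111

((~a | c) | (d & (b & a)))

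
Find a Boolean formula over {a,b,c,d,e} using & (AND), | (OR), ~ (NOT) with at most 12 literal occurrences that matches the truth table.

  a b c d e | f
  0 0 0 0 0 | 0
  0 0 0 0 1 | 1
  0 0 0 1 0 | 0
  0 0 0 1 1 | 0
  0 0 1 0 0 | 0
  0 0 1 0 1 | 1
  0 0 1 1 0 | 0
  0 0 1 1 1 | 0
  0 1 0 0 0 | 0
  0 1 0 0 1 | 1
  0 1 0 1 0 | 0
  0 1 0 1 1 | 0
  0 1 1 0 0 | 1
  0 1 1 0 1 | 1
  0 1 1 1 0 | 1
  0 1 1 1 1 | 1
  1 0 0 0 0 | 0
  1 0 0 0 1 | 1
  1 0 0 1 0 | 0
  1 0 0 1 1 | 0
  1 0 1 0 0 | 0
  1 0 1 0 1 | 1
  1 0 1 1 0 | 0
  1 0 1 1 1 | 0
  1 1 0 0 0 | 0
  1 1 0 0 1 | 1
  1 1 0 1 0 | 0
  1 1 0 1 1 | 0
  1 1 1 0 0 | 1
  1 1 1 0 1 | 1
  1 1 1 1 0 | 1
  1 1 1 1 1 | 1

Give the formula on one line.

  (b & c) = 00000000000011110000000000001111
  ~d = 11001100110011001100110011001100
  ~a = 11111111111111110000000000000000
  (~d & ~a) = 11001100110011000000000000000000
  (d | b) = 00110011111111110011001111111111
  ((~d & ~a) & (d | b)) = 00000000110011000000000000000000
  (c & ((~d & ~a) & (d | b))) = 00000000000011000000000000000000
  (e & ~d) = 01000100010001000100010001000100
  ((c & ((~d & ~a) & (d | b))) | (e & ~d)) = 01000100010011000100010001000100
  ((b & c) | ((c & ((~d & ~a) & (d | b))) | (e & ~d))) = 01000100010011110100010001001111

((b & c) | ((c & ((~d & ~a) & (d | b))) | (e & ~d)))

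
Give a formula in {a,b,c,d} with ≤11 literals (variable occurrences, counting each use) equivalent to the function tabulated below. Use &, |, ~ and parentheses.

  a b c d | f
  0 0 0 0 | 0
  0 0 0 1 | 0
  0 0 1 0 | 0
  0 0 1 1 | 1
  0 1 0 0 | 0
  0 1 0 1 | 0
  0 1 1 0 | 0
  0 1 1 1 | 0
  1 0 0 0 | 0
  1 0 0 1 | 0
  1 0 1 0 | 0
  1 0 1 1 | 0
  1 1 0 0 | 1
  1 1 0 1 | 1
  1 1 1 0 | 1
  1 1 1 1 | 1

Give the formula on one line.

(((d & ~a) | b) & (a | ((~b & c) | (a & b))))

  ~a = 1111111100000000
  (d & ~a) = 0101010100000000
  ((d & ~a) | b) = 0101111100001111
  ~b = 1111000011110000
  (~b & c) = 0011000000110000
  (a & b) = 0000000000001111
  ((~b & c) | (a & b)) = 0011000000111111
  (a | ((~b & c) | (a & b))) = 0011000011111111
  (((d & ~a) | b) & (a | ((~b & c) | (a & b)))) = 0001000000001111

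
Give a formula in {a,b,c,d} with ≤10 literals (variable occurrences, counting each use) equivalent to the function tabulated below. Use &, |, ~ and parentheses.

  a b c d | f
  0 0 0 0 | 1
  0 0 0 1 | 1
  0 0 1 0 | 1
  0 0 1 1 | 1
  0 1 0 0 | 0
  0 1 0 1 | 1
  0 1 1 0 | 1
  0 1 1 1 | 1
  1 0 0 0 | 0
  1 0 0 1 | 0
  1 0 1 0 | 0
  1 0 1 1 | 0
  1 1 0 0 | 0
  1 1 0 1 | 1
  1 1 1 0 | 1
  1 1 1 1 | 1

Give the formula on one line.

  ~a = 1111111100000000
  ~b = 1111000011110000
  (~a & ~b) = 1111000000000000
  (c & b) = 0000001100000011
  ((~a & ~b) | (c & b)) = 1111001100000011
  ~c = 1100110011001100
  ~d = 1010101010101010
  (~d | b) = 1010111110101111
  (~c & (~d | b)) = 1000110010001100
  ((~c & (~d | b)) & d) = 0000010000000100
  (((~a & ~b) | (c & b)) | ((~c & (~d | b)) & d)) = 1111011100000111

(((~a & ~b) | (c & b)) | ((~c & (~d | b)) & d))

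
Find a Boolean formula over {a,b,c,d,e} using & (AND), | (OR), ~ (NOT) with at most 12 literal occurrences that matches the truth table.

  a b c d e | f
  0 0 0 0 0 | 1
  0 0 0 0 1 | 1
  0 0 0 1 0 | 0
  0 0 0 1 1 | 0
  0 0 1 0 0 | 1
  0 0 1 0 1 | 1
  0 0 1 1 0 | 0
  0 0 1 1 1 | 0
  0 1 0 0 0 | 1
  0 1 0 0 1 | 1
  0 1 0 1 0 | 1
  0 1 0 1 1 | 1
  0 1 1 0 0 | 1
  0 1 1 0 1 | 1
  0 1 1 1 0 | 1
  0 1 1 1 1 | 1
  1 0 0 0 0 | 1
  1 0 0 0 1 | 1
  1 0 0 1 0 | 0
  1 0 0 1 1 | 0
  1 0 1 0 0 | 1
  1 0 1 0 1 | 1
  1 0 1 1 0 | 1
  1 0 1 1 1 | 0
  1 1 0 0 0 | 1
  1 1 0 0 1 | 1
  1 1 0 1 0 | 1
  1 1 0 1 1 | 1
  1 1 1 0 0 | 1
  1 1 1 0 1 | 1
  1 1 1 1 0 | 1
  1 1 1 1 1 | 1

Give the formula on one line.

  ~d = 11001100110011001100110011001100
  (c & a) = 00000000000000000000111100001111
  ~b = 11111111000000001111111100000000
  ((c & a) & ~b) = 00000000000000000000111100000000
  (~d | ((c & a) & ~b)) = 11001100110011001100111111001100
  ~e = 10101010101010101010101010101010
  (~d | ~e) = 11101110111011101110111011101110
  ((~d | ((c & a) & ~b)) & (~d | ~e)) = 11001100110011001100111011001100
  (e & ~d) = 01000100010001000100010001000100
  ((e & ~d) | b) = 01000100111111110100010011111111
  (((~d | ((c & a) & ~b)) & (~d | ~e)) | ((e & ~d) | b)) = 11001100111111111100111011111111

(((~d | ((c & a) & ~b)) & (~d | ~e)) | ((e & ~d) | b))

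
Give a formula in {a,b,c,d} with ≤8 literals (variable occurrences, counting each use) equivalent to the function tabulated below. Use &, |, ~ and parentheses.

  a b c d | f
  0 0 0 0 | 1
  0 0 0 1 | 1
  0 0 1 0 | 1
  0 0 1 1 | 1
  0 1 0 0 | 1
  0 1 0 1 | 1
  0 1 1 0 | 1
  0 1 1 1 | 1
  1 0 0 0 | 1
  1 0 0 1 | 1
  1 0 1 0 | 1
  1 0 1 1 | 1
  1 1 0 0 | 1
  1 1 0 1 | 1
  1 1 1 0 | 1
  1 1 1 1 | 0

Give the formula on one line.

((~c | (~d | ~a)) | (d & ((d | (~a | b)) & ~b)))

  ~c = 1100110011001100
  ~d = 1010101010101010
  ~a = 1111111100000000
  (~d | ~a) = 1111111110101010
  (~c | (~d | ~a)) = 1111111111101110
  (~a | b) = 1111111100001111
  (d | (~a | b)) = 1111111101011111
  ~b = 1111000011110000
  ((d | (~a | b)) & ~b) = 1111000001010000
  (d & ((d | (~a | b)) & ~b)) = 0101000001010000
  ((~c | (~d | ~a)) | (d & ((d | (~a | b)) & ~b))) = 1111111111111110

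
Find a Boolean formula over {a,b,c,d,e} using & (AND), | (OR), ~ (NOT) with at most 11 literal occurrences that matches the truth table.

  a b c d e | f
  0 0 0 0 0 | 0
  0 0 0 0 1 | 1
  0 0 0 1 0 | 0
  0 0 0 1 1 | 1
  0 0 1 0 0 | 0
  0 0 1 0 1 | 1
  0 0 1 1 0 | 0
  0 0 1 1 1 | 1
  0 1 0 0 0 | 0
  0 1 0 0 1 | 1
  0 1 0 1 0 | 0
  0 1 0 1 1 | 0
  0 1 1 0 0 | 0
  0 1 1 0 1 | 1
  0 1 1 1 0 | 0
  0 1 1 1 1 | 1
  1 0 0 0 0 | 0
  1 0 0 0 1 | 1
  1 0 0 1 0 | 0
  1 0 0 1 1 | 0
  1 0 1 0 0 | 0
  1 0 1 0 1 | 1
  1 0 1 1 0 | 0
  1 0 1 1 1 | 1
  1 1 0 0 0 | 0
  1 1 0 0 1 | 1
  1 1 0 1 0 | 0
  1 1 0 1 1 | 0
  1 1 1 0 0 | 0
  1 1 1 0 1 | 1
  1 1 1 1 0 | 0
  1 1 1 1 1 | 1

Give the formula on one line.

(((((~b | c) & ~a) | ((a | ~b) & ~e)) | (c | ~d)) & e)

  ~b = 11111111000000001111111100000000
  (~b | c) = 11111111000011111111111100001111
  ~a = 11111111111111110000000000000000
  ((~b | c) & ~a) = 11111111000011110000000000000000
  (a | ~b) = 11111111000000001111111111111111
  ~e = 10101010101010101010101010101010
  ((a | ~b) & ~e) = 10101010000000001010101010101010
  (((~b | c) & ~a) | ((a | ~b) & ~e)) = 11111111000011111010101010101010
  ~d = 11001100110011001100110011001100
  (c | ~d) = 11001111110011111100111111001111
  ((((~b | c) & ~a) | ((a | ~b) & ~e)) | (c | ~d)) = 11111111110011111110111111101111
  (((((~b | c) & ~a) | ((a | ~b) & ~e)) | (c | ~d)) & e) = 01010101010001010100010101000101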